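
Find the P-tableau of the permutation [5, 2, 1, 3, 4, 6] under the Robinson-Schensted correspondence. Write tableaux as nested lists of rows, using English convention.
Insert 5: appended to row 1. P = [[5]].
Insert 2: 2 bumps 5 from row 1; 5 starts row 2. P = [[2], [5]].
Insert 1: 1 bumps 2 from row 1; 2 bumps 5 from row 2; 5 starts row 3. P = [[1], [2], [5]].
Insert 3: appended to row 1. P = [[1, 3], [2], [5]].
Insert 4: appended to row 1. P = [[1, 3, 4], [2], [5]].
Insert 6: appended to row 1. P = [[1, 3, 4, 6], [2], [5]].

So P = [[1, 3, 4, 6], [2], [5]].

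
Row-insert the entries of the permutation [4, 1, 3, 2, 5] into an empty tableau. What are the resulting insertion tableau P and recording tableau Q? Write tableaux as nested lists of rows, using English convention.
P = [[1, 2, 5], [3], [4]], Q = [[1, 3, 5], [2], [4]]

Insert each entry of the permutation into P by Schensted row insertion, recording in Q the position of each new cell.

After inserting 4: P = [[4]].
After inserting 1: P = [[1], [4]].
After inserting 3: P = [[1, 3], [4]].
After inserting 2: P = [[1, 2], [3], [4]].
After inserting 5: P = [[1, 2, 5], [3], [4]].

So P = [[1, 2, 5], [3], [4]], Q = [[1, 3, 5], [2], [4]].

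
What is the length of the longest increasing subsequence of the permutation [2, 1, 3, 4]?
3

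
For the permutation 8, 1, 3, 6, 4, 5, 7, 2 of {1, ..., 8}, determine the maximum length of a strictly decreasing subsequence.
4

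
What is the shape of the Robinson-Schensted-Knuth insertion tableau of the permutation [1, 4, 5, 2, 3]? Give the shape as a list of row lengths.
[3, 2]

Row-insert each entry into an empty tableau.

After inserting 1: P = [[1]].
After inserting 4: P = [[1, 4]].
After inserting 5: P = [[1, 4, 5]].
After inserting 2: P = [[1, 2, 5], [4]].
After inserting 3: P = [[1, 2, 3], [4, 5]].

The final insertion tableau P = [[1, 2, 3], [4, 5]] has shape [3, 2].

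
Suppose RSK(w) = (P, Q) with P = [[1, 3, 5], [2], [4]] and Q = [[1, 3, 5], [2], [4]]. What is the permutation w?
Reverse the RSK construction: for i from n down to 1, find the cell of Q containing i, remove the entry at that cell from P, and reverse-bump it up through P; the value ejected from row 1 is w(i).

Step i=5: Q has 5 at row 1, column 3; remove that cell from P, ejecting 5. So w(5) = 5. P is now [[1, 3], [2], [4]].
Step i=4: Q has 4 at row 3, column 1; remove 4 from row 3 of P and reverse-bump: 4 enters row 2 and ejects 2; 2 enters row 1 and ejects 1. So w(4) = 1. P is now [[2, 3], [4]].
Step i=3: Q has 3 at row 1, column 2; remove that cell from P, ejecting 3. So w(3) = 3. P is now [[2], [4]].
Step i=2: Q has 2 at row 2, column 1; remove 4 from row 2 of P and reverse-bump: 4 enters row 1 and ejects 2. So w(2) = 2. P is now [[4]].
Step i=1: Q has 1 at row 1, column 1; remove that cell from P, ejecting 4. So w(1) = 4. P is now [].

So w = 4 2 3 1 5.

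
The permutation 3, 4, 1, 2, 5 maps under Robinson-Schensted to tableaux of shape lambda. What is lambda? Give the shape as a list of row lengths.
Row-insert each entry into an empty tableau.

After inserting 3: P = [[3]].
After inserting 4: P = [[3, 4]].
After inserting 1: P = [[1, 4], [3]].
After inserting 2: P = [[1, 2], [3, 4]].
After inserting 5: P = [[1, 2, 5], [3, 4]].

The final insertion tableau P = [[1, 2, 5], [3, 4]] has shape [3, 2].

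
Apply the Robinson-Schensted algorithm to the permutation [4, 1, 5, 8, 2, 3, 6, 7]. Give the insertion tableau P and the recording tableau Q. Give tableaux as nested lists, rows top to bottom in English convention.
P = [[1, 2, 3, 6, 7], [4, 5, 8]], Q = [[1, 3, 4, 7, 8], [2, 5, 6]]

Insert each entry of the permutation into P by Schensted row insertion, recording in Q the position of each new cell.

Insert 4: appended to row 1. P = [[4]], Q = [[1]].
Insert 1: 1 bumps 4 from row 1; 4 starts row 2. P = [[1], [4]], Q = [[1], [2]].
Insert 5: appended to row 1. P = [[1, 5], [4]], Q = [[1, 3], [2]].
Insert 8: appended to row 1. P = [[1, 5, 8], [4]], Q = [[1, 3, 4], [2]].
Insert 2: 2 bumps 5 from row 1; 5 appends to row 2. P = [[1, 2, 8], [4, 5]], Q = [[1, 3, 4], [2, 5]].
Insert 3: 3 bumps 8 from row 1; 8 appends to row 2. P = [[1, 2, 3], [4, 5, 8]], Q = [[1, 3, 4], [2, 5, 6]].
Insert 6: appended to row 1. P = [[1, 2, 3, 6], [4, 5, 8]], Q = [[1, 3, 4, 7], [2, 5, 6]].
Insert 7: appended to row 1. P = [[1, 2, 3, 6, 7], [4, 5, 8]], Q = [[1, 3, 4, 7, 8], [2, 5, 6]].

So P = [[1, 2, 3, 6, 7], [4, 5, 8]], Q = [[1, 3, 4, 7, 8], [2, 5, 6]].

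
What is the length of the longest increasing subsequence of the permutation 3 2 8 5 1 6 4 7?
4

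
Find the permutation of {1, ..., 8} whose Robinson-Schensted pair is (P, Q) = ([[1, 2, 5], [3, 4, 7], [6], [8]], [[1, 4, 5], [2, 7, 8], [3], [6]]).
8 6 3 4 7 1 2 5

Reverse the RSK construction: for i from n down to 1, find the cell of Q containing i, remove the entry at that cell from P, and reverse-bump it up through P; the value ejected from row 1 is w(i).

Step i=8: Q has 8 at row 2, column 3; remove 7 from row 2 of P and reverse-bump: 7 enters row 1 and ejects 5. So w(8) = 5. P is now [[1, 2, 7], [3, 4], [6], [8]].
Step i=7: Q has 7 at row 2, column 2; remove 4 from row 2 of P and reverse-bump: 4 enters row 1 and ejects 2. So w(7) = 2. P is now [[1, 4, 7], [3], [6], [8]].
Step i=6: Q has 6 at row 4, column 1; remove 8 from row 4 of P and reverse-bump: 8 enters row 3 and ejects 6; 6 enters row 2 and ejects 3; 3 enters row 1 and ejects 1. So w(6) = 1. P is now [[3, 4, 7], [6], [8]].
Step i=5: Q has 5 at row 1, column 3; remove that cell from P, ejecting 7. So w(5) = 7. P is now [[3, 4], [6], [8]].
Step i=4: Q has 4 at row 1, column 2; remove that cell from P, ejecting 4. So w(4) = 4. P is now [[3], [6], [8]].
Step i=3: Q has 3 at row 3, column 1; remove 8 from row 3 of P and reverse-bump: 8 enters row 2 and ejects 6; 6 enters row 1 and ejects 3. So w(3) = 3. P is now [[6], [8]].
Step i=2: Q has 2 at row 2, column 1; remove 8 from row 2 of P and reverse-bump: 8 enters row 1 and ejects 6. So w(2) = 6. P is now [[8]].
Step i=1: Q has 1 at row 1, column 1; remove that cell from P, ejecting 8. So w(1) = 8. P is now [].

So w = 8 6 3 4 7 1 2 5.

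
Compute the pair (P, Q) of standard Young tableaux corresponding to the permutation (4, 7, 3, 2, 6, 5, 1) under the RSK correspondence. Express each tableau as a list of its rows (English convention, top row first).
Insert each entry of the permutation into P by Schensted row insertion, recording in Q the position of each new cell.

After inserting 4: P = [[4]].
After inserting 7: P = [[4, 7]].
After inserting 3: P = [[3, 7], [4]].
After inserting 2: P = [[2, 7], [3], [4]].
After inserting 6: P = [[2, 6], [3, 7], [4]].
After inserting 5: P = [[2, 5], [3, 6], [4, 7]].
After inserting 1: P = [[1, 5], [2, 6], [3, 7], [4]].

So P = [[1, 5], [2, 6], [3, 7], [4]], Q = [[1, 2], [3, 5], [4, 6], [7]].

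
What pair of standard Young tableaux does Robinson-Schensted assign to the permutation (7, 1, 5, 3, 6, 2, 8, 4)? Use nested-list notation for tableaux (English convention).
P = [[1, 2, 4, 8], [3, 6], [5], [7]], Q = [[1, 3, 5, 7], [2, 8], [4], [6]]

Insert each entry of the permutation into P by Schensted row insertion, recording in Q the position of each new cell.

Insert 7: appended to row 1. P = [[7]].
Insert 1: 1 bumps 7 from row 1; 7 starts row 2. P = [[1], [7]].
Insert 5: appended to row 1. P = [[1, 5], [7]].
Insert 3: 3 bumps 5 from row 1; 5 bumps 7 from row 2; 7 starts row 3. P = [[1, 3], [5], [7]].
Insert 6: appended to row 1. P = [[1, 3, 6], [5], [7]].
Insert 2: 2 bumps 3 from row 1; 3 bumps 5 from row 2; 5 bumps 7 from row 3; 7 starts row 4. P = [[1, 2, 6], [3], [5], [7]].
Insert 8: appended to row 1. P = [[1, 2, 6, 8], [3], [5], [7]].
Insert 4: 4 bumps 6 from row 1; 6 appends to row 2. P = [[1, 2, 4, 8], [3, 6], [5], [7]].

So P = [[1, 2, 4, 8], [3, 6], [5], [7]], Q = [[1, 3, 5, 7], [2, 8], [4], [6]].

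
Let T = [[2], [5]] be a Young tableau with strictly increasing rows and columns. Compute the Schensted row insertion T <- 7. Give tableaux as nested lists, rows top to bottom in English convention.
[[2, 7], [5]]

7 is larger than every entry of row 1, so it is appended to row 1. The new tableau is [[2, 7], [5]].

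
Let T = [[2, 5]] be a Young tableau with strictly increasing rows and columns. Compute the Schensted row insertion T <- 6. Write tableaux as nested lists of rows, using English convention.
6 is larger than every entry of row 1, so it is appended to row 1. The new tableau is [[2, 5, 6]].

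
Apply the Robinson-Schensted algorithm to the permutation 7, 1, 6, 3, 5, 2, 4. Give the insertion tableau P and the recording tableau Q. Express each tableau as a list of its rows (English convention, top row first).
Insert each entry of the permutation into P by Schensted row insertion, recording in Q the position of each new cell.

Insert 7: appended to row 1. P = [[7]], Q = [[1]].
Insert 1: 1 bumps 7 from row 1; 7 starts row 2. P = [[1], [7]], Q = [[1], [2]].
Insert 6: appended to row 1. P = [[1, 6], [7]], Q = [[1, 3], [2]].
Insert 3: 3 bumps 6 from row 1; 6 bumps 7 from row 2; 7 starts row 3. P = [[1, 3], [6], [7]], Q = [[1, 3], [2], [4]].
Insert 5: appended to row 1. P = [[1, 3, 5], [6], [7]], Q = [[1, 3, 5], [2], [4]].
Insert 2: 2 bumps 3 from row 1; 3 bumps 6 from row 2; 6 bumps 7 from row 3; 7 starts row 4. P = [[1, 2, 5], [3], [6], [7]], Q = [[1, 3, 5], [2], [4], [6]].
Insert 4: 4 bumps 5 from row 1; 5 appends to row 2. P = [[1, 2, 4], [3, 5], [6], [7]], Q = [[1, 3, 5], [2, 7], [4], [6]].

So P = [[1, 2, 4], [3, 5], [6], [7]], Q = [[1, 3, 5], [2, 7], [4], [6]].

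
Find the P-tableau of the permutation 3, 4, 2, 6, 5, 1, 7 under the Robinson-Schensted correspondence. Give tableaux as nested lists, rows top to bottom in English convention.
P = [[1, 4, 5, 7], [2, 6], [3]]

Insert 3: appended to row 1. P = [[3]].
Insert 4: appended to row 1. P = [[3, 4]].
Insert 2: 2 bumps 3 from row 1; 3 starts row 2. P = [[2, 4], [3]].
Insert 6: appended to row 1. P = [[2, 4, 6], [3]].
Insert 5: 5 bumps 6 from row 1; 6 appends to row 2. P = [[2, 4, 5], [3, 6]].
Insert 1: 1 bumps 2 from row 1; 2 bumps 3 from row 2; 3 starts row 3. P = [[1, 4, 5], [2, 6], [3]].
Insert 7: appended to row 1. P = [[1, 4, 5, 7], [2, 6], [3]].

So P = [[1, 4, 5, 7], [2, 6], [3]].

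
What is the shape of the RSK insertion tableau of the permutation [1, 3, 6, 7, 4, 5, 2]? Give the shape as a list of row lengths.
RSK row insertion gives P = [[1, 2, 4, 5], [3, 7], [6]], which has shape [4, 2, 1].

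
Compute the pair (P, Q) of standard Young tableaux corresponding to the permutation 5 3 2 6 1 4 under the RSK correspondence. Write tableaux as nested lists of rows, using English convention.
P = [[1, 4], [2, 6], [3], [5]], Q = [[1, 4], [2, 6], [3], [5]]

Insert each entry of the permutation into P by Schensted row insertion, recording in Q the position of each new cell.

After inserting 5: P = [[5]].
After inserting 3: P = [[3], [5]].
After inserting 2: P = [[2], [3], [5]].
After inserting 6: P = [[2, 6], [3], [5]].
After inserting 1: P = [[1, 6], [2], [3], [5]].
After inserting 4: P = [[1, 4], [2, 6], [3], [5]].

So P = [[1, 4], [2, 6], [3], [5]], Q = [[1, 4], [2, 6], [3], [5]].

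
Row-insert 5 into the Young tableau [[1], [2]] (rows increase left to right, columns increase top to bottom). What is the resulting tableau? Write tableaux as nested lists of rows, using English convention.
[[1, 5], [2]]

5 is larger than every entry of row 1, so it is appended to row 1. The new tableau is [[1, 5], [2]].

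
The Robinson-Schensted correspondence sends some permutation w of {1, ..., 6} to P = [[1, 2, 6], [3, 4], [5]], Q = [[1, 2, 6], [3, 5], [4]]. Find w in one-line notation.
3 5 4 1 2 6

Reverse the RSK construction: for i from n down to 1, find the cell of Q containing i, remove the entry at that cell from P, and reverse-bump it up through P; the value ejected from row 1 is w(i).

Step i=6: Q has 6 at row 1, column 3; remove that cell from P, ejecting 6. So w(6) = 6. P is now [[1, 2], [3, 4], [5]].
Step i=5: Q has 5 at row 2, column 2; remove 4 from row 2 of P and reverse-bump: 4 enters row 1 and ejects 2. So w(5) = 2. P is now [[1, 4], [3], [5]].
Step i=4: Q has 4 at row 3, column 1; remove 5 from row 3 of P and reverse-bump: 5 enters row 2 and ejects 3; 3 enters row 1 and ejects 1. So w(4) = 1. P is now [[3, 4], [5]].
Step i=3: Q has 3 at row 2, column 1; remove 5 from row 2 of P and reverse-bump: 5 enters row 1 and ejects 4. So w(3) = 4. P is now [[3, 5]].
Step i=2: Q has 2 at row 1, column 2; remove that cell from P, ejecting 5. So w(2) = 5. P is now [[3]].
Step i=1: Q has 1 at row 1, column 1; remove that cell from P, ejecting 3. So w(1) = 3. P is now [].

So w = 3 5 4 1 2 6.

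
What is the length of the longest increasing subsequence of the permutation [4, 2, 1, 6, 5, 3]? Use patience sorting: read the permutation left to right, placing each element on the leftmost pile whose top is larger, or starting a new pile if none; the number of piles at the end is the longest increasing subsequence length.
4: new pile. tops = [4]
2: onto pile 1 (replacing 4). tops = [2]
1: onto pile 1 (replacing 2). tops = [1]
6: new pile. tops = [1, 6]
5: onto pile 2 (replacing 6). tops = [1, 5]
3: onto pile 2 (replacing 5). tops = [1, 3]

2 piles, so the longest increasing subsequence has length 2.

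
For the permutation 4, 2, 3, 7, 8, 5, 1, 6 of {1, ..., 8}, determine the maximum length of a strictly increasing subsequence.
4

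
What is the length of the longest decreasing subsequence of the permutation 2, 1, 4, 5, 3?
2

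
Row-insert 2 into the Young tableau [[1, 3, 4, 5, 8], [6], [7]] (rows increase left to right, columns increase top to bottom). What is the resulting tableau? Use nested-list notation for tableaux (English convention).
In row 1, 2 replaces 3 (the leftmost entry greater than 2); 3 is bumped to row 2. In row 2, 3 replaces 6 (the leftmost entry greater than 3); 6 is bumped to row 3. In row 3, 6 replaces 7 (the leftmost entry greater than 6); 7 is bumped to row 4. 7 starts a new row 4. The new tableau is [[1, 2, 4, 5, 8], [3], [6], [7]].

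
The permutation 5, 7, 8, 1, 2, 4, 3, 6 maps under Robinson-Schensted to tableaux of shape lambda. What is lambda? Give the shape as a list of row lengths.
Row-insert each entry into an empty tableau.

After inserting 5: P = [[5]].
After inserting 7: P = [[5, 7]].
After inserting 8: P = [[5, 7, 8]].
After inserting 1: P = [[1, 7, 8], [5]].
After inserting 2: P = [[1, 2, 8], [5, 7]].
After inserting 4: P = [[1, 2, 4], [5, 7, 8]].
After inserting 3: P = [[1, 2, 3], [4, 7, 8], [5]].
After inserting 6: P = [[1, 2, 3, 6], [4, 7, 8], [5]].

The final insertion tableau P = [[1, 2, 3, 6], [4, 7, 8], [5]] has shape [4, 3, 1].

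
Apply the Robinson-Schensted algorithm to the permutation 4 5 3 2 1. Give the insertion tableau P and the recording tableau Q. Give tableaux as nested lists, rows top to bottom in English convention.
P = [[1, 5], [2], [3], [4]], Q = [[1, 2], [3], [4], [5]]

Insert each entry of the permutation into P by Schensted row insertion, recording in Q the position of each new cell.

Insert 4: appended to row 1. P = [[4]], Q = [[1]].
Insert 5: appended to row 1. P = [[4, 5]], Q = [[1, 2]].
Insert 3: 3 bumps 4 from row 1; 4 starts row 2. P = [[3, 5], [4]], Q = [[1, 2], [3]].
Insert 2: 2 bumps 3 from row 1; 3 bumps 4 from row 2; 4 starts row 3. P = [[2, 5], [3], [4]], Q = [[1, 2], [3], [4]].
Insert 1: 1 bumps 2 from row 1; 2 bumps 3 from row 2; 3 bumps 4 from row 3; 4 starts row 4. P = [[1, 5], [2], [3], [4]], Q = [[1, 2], [3], [4], [5]].

So P = [[1, 5], [2], [3], [4]], Q = [[1, 2], [3], [4], [5]].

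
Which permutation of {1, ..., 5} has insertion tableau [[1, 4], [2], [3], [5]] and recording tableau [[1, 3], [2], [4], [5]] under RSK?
Reverse the RSK construction: for i from n down to 1, find the cell of Q containing i, remove the entry at that cell from P, and reverse-bump it up through P; the value ejected from row 1 is w(i).

Step i=5: Q has 5 at row 4, column 1; remove 5 from row 4 of P and reverse-bump: 5 enters row 3 and ejects 3; 3 enters row 2 and ejects 2; 2 enters row 1 and ejects 1. So w(5) = 1. P is now [[2, 4], [3], [5]].
Step i=4: Q has 4 at row 3, column 1; remove 5 from row 3 of P and reverse-bump: 5 enters row 2 and ejects 3; 3 enters row 1 and ejects 2. So w(4) = 2. P is now [[3, 4], [5]].
Step i=3: Q has 3 at row 1, column 2; remove that cell from P, ejecting 4. So w(3) = 4. P is now [[3], [5]].
Step i=2: Q has 2 at row 2, column 1; remove 5 from row 2 of P and reverse-bump: 5 enters row 1 and ejects 3. So w(2) = 3. P is now [[5]].
Step i=1: Q has 1 at row 1, column 1; remove that cell from P, ejecting 5. So w(1) = 5. P is now [].

So w = 5 3 4 2 1.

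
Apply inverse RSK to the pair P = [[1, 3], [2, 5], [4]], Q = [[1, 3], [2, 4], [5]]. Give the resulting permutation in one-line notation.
Reverse the RSK construction: for i from n down to 1, find the cell of Q containing i, remove the entry at that cell from P, and reverse-bump it up through P; the value ejected from row 1 is w(i).

Step i=5: Q has 5 at row 3, column 1; remove 4 from row 3 of P and reverse-bump: 4 enters row 2 and ejects 2; 2 enters row 1 and ejects 1. So w(5) = 1. P is now [[2, 3], [4, 5]].
Step i=4: Q has 4 at row 2, column 2; remove 5 from row 2 of P and reverse-bump: 5 enters row 1 and ejects 3. So w(4) = 3. P is now [[2, 5], [4]].
Step i=3: Q has 3 at row 1, column 2; remove that cell from P, ejecting 5. So w(3) = 5. P is now [[2], [4]].
Step i=2: Q has 2 at row 2, column 1; remove 4 from row 2 of P and reverse-bump: 4 enters row 1 and ejects 2. So w(2) = 2. P is now [[4]].
Step i=1: Q has 1 at row 1, column 1; remove that cell from P, ejecting 4. So w(1) = 4. P is now [].

So w = 4 2 5 3 1.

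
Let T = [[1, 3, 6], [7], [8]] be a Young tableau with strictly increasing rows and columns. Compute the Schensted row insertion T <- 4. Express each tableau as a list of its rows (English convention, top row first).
[[1, 3, 4], [6], [7], [8]]

In row 1, 4 replaces 6 (the leftmost entry greater than 4); 6 is bumped to row 2. In row 2, 6 replaces 7 (the leftmost entry greater than 6); 7 is bumped to row 3. In row 3, 7 replaces 8 (the leftmost entry greater than 7); 8 is bumped to row 4. 8 starts a new row 4. The new tableau is [[1, 3, 4], [6], [7], [8]].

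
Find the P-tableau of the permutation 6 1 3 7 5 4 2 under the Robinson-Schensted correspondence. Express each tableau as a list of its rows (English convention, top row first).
Insert 6: appended to row 1. P = [[6]].
Insert 1: 1 bumps 6 from row 1; 6 starts row 2. P = [[1], [6]].
Insert 3: appended to row 1. P = [[1, 3], [6]].
Insert 7: appended to row 1. P = [[1, 3, 7], [6]].
Insert 5: 5 bumps 7 from row 1; 7 appends to row 2. P = [[1, 3, 5], [6, 7]].
Insert 4: 4 bumps 5 from row 1; 5 bumps 6 from row 2; 6 starts row 3. P = [[1, 3, 4], [5, 7], [6]].
Insert 2: 2 bumps 3 from row 1; 3 bumps 5 from row 2; 5 bumps 6 from row 3; 6 starts row 4. P = [[1, 2, 4], [3, 7], [5], [6]].

So P = [[1, 2, 4], [3, 7], [5], [6]].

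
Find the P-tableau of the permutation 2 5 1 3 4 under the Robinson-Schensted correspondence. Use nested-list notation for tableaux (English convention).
P = [[1, 3, 4], [2, 5]]

Insert 2: appended to row 1. P = [[2]].
Insert 5: appended to row 1. P = [[2, 5]].
Insert 1: 1 bumps 2 from row 1; 2 starts row 2. P = [[1, 5], [2]].
Insert 3: 3 bumps 5 from row 1; 5 appends to row 2. P = [[1, 3], [2, 5]].
Insert 4: appended to row 1. P = [[1, 3, 4], [2, 5]].

So P = [[1, 3, 4], [2, 5]].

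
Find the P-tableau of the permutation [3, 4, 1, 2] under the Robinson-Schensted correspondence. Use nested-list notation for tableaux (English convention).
P = [[1, 2], [3, 4]]

After inserting 3: P = [[3]].
After inserting 4: P = [[3, 4]].
After inserting 1: P = [[1, 4], [3]].
After inserting 2: P = [[1, 2], [3, 4]].

So P = [[1, 2], [3, 4]].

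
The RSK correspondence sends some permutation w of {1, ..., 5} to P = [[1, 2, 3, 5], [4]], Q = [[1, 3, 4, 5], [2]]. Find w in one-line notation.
4 1 2 3 5

Reverse RSK: for i = n, n-1, ..., 1, locate i in Q, remove the corresponding corner cell from P, and reverse-bump its entry up through P; the value ejected from row 1 is w(i).

So w = 4 1 2 3 5.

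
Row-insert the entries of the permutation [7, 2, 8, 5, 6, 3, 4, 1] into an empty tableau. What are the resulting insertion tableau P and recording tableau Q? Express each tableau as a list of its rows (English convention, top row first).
Insert each entry of the permutation into P by Schensted row insertion, recording in Q the position of each new cell.

Insert 7: appended to row 1. P = [[7]].
Insert 2: 2 bumps 7 from row 1; 7 starts row 2. P = [[2], [7]].
Insert 8: appended to row 1. P = [[2, 8], [7]].
Insert 5: 5 bumps 8 from row 1; 8 appends to row 2. P = [[2, 5], [7, 8]].
Insert 6: appended to row 1. P = [[2, 5, 6], [7, 8]].
Insert 3: 3 bumps 5 from row 1; 5 bumps 7 from row 2; 7 starts row 3. P = [[2, 3, 6], [5, 8], [7]].
Insert 4: 4 bumps 6 from row 1; 6 bumps 8 from row 2; 8 appends to row 3. P = [[2, 3, 4], [5, 6], [7, 8]].
Insert 1: 1 bumps 2 from row 1; 2 bumps 5 from row 2; 5 bumps 7 from row 3; 7 starts row 4. P = [[1, 3, 4], [2, 6], [5, 8], [7]].

So P = [[1, 3, 4], [2, 6], [5, 8], [7]], Q = [[1, 3, 5], [2, 4], [6, 7], [8]].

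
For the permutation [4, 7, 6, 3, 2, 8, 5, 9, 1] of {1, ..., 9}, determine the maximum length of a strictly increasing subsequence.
4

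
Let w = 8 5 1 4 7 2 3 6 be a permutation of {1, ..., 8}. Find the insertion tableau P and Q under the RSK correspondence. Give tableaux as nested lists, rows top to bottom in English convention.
P = [[1, 2, 3, 6], [4, 7], [5], [8]], Q = [[1, 4, 5, 8], [2, 7], [3], [6]]

Insert each entry of the permutation into P by Schensted row insertion, recording in Q the position of each new cell.

Insert 8: appended to row 1. P = [[8]].
Insert 5: 5 bumps 8 from row 1; 8 starts row 2. P = [[5], [8]].
Insert 1: 1 bumps 5 from row 1; 5 bumps 8 from row 2; 8 starts row 3. P = [[1], [5], [8]].
Insert 4: appended to row 1. P = [[1, 4], [5], [8]].
Insert 7: appended to row 1. P = [[1, 4, 7], [5], [8]].
Insert 2: 2 bumps 4 from row 1; 4 bumps 5 from row 2; 5 bumps 8 from row 3; 8 starts row 4. P = [[1, 2, 7], [4], [5], [8]].
Insert 3: 3 bumps 7 from row 1; 7 appends to row 2. P = [[1, 2, 3], [4, 7], [5], [8]].
Insert 6: appended to row 1. P = [[1, 2, 3, 6], [4, 7], [5], [8]].

So P = [[1, 2, 3, 6], [4, 7], [5], [8]], Q = [[1, 4, 5, 8], [2, 7], [3], [6]].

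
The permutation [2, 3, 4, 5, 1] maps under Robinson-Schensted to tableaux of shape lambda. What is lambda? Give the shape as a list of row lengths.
[4, 1]

Row-insert each entry into an empty tableau.

After inserting 2: P = [[2]].
After inserting 3: P = [[2, 3]].
After inserting 4: P = [[2, 3, 4]].
After inserting 5: P = [[2, 3, 4, 5]].
After inserting 1: P = [[1, 3, 4, 5], [2]].

The final insertion tableau P = [[1, 3, 4, 5], [2]] has shape [4, 1].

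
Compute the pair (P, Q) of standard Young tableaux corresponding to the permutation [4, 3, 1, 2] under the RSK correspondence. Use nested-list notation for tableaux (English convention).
Insert each entry of the permutation into P by Schensted row insertion, recording in Q the position of each new cell.

Insert 4: appended to row 1. P = [[4]].
Insert 3: 3 bumps 4 from row 1; 4 starts row 2. P = [[3], [4]].
Insert 1: 1 bumps 3 from row 1; 3 bumps 4 from row 2; 4 starts row 3. P = [[1], [3], [4]].
Insert 2: appended to row 1. P = [[1, 2], [3], [4]].

So P = [[1, 2], [3], [4]], Q = [[1, 4], [2], [3]].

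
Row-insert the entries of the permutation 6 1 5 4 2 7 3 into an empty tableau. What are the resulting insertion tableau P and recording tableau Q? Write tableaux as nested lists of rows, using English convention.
Insert each entry of the permutation into P by Schensted row insertion, recording in Q the position of each new cell.

Insert 6: appended to row 1. P = [[6]].
Insert 1: 1 bumps 6 from row 1; 6 starts row 2. P = [[1], [6]].
Insert 5: appended to row 1. P = [[1, 5], [6]].
Insert 4: 4 bumps 5 from row 1; 5 bumps 6 from row 2; 6 starts row 3. P = [[1, 4], [5], [6]].
Insert 2: 2 bumps 4 from row 1; 4 bumps 5 from row 2; 5 bumps 6 from row 3; 6 starts row 4. P = [[1, 2], [4], [5], [6]].
Insert 7: appended to row 1. P = [[1, 2, 7], [4], [5], [6]].
Insert 3: 3 bumps 7 from row 1; 7 appends to row 2. P = [[1, 2, 3], [4, 7], [5], [6]].

So P = [[1, 2, 3], [4, 7], [5], [6]], Q = [[1, 3, 6], [2, 7], [4], [5]].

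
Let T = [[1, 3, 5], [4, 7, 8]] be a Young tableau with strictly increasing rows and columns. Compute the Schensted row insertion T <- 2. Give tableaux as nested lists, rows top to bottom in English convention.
In row 1, 2 replaces 3 (the leftmost entry greater than 2); 3 is bumped to row 2. In row 2, 3 replaces 4 (the leftmost entry greater than 3); 4 is bumped to row 3. 4 starts a new row 3. The new tableau is [[1, 2, 5], [3, 7, 8], [4]].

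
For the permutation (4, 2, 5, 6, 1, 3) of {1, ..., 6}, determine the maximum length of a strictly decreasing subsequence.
3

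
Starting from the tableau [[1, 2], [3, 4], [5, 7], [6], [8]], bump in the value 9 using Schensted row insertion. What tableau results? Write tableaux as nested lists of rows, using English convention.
9 is larger than every entry of row 1, so it is appended to row 1. The new tableau is [[1, 2, 9], [3, 4], [5, 7], [6], [8]].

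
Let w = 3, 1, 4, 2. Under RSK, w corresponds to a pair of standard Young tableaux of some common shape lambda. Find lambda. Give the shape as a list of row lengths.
[2, 2]

Row-insert each entry into an empty tableau.

After inserting 3: P = [[3]].
After inserting 1: P = [[1], [3]].
After inserting 4: P = [[1, 4], [3]].
After inserting 2: P = [[1, 2], [3, 4]].

The final insertion tableau P = [[1, 2], [3, 4]] has shape [2, 2].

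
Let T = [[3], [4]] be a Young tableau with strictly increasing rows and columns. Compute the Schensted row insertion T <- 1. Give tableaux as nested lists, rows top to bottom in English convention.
[[1], [3], [4]]

In row 1, 1 replaces 3 (the leftmost entry greater than 1); 3 is bumped to row 2. In row 2, 3 replaces 4 (the leftmost entry greater than 3); 4 is bumped to row 3. 4 starts a new row 3. The new tableau is [[1], [3], [4]].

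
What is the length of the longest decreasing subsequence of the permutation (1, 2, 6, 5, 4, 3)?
4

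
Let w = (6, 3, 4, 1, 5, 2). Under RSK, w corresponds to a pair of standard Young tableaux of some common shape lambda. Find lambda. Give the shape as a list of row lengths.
RSK row insertion gives P = [[1, 2, 5], [3, 4], [6]], which has shape [3, 2, 1].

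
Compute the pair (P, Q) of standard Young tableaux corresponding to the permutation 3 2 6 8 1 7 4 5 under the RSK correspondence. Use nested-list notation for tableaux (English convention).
P = [[1, 4, 5], [2, 6, 7], [3, 8]], Q = [[1, 3, 4], [2, 6, 8], [5, 7]]

Insert each entry of the permutation into P by Schensted row insertion, recording in Q the position of each new cell.

After inserting 3: P = [[3]].
After inserting 2: P = [[2], [3]].
After inserting 6: P = [[2, 6], [3]].
After inserting 8: P = [[2, 6, 8], [3]].
After inserting 1: P = [[1, 6, 8], [2], [3]].
After inserting 7: P = [[1, 6, 7], [2, 8], [3]].
After inserting 4: P = [[1, 4, 7], [2, 6], [3, 8]].
After inserting 5: P = [[1, 4, 5], [2, 6, 7], [3, 8]].

So P = [[1, 4, 5], [2, 6, 7], [3, 8]], Q = [[1, 3, 4], [2, 6, 8], [5, 7]].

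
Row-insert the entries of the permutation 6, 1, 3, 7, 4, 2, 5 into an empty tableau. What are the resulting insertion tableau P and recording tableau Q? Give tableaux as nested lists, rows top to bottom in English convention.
P = [[1, 2, 4, 5], [3, 7], [6]], Q = [[1, 3, 4, 7], [2, 5], [6]]

Insert each entry of the permutation into P by Schensted row insertion, recording in Q the position of each new cell.

Insert 6: appended to row 1. P = [[6]].
Insert 1: 1 bumps 6 from row 1; 6 starts row 2. P = [[1], [6]].
Insert 3: appended to row 1. P = [[1, 3], [6]].
Insert 7: appended to row 1. P = [[1, 3, 7], [6]].
Insert 4: 4 bumps 7 from row 1; 7 appends to row 2. P = [[1, 3, 4], [6, 7]].
Insert 2: 2 bumps 3 from row 1; 3 bumps 6 from row 2; 6 starts row 3. P = [[1, 2, 4], [3, 7], [6]].
Insert 5: appended to row 1. P = [[1, 2, 4, 5], [3, 7], [6]].

So P = [[1, 2, 4, 5], [3, 7], [6]], Q = [[1, 3, 4, 7], [2, 5], [6]].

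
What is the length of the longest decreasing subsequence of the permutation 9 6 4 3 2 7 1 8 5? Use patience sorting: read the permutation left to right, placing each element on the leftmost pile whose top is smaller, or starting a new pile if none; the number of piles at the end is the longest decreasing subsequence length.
9: new pile. tops = [9]
6: new pile. tops = [9, 6]
4: new pile. tops = [9, 6, 4]
3: new pile. tops = [9, 6, 4, 3]
2: new pile. tops = [9, 6, 4, 3, 2]
7: onto pile 2 (replacing 6). tops = [9, 7, 4, 3, 2]
1: new pile. tops = [9, 7, 4, 3, 2, 1]
8: onto pile 2 (replacing 7). tops = [9, 8, 4, 3, 2, 1]
5: onto pile 3 (replacing 4). tops = [9, 8, 5, 3, 2, 1]

6 piles, so the longest decreasing subsequence has length 6.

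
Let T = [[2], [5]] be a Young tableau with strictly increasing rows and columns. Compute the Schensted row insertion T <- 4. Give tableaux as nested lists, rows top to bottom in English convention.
4 is larger than every entry of row 1, so it is appended to row 1. The new tableau is [[2, 4], [5]].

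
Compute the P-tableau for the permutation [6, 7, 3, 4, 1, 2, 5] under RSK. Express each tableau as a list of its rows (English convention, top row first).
Insert 6: appended to row 1. P = [[6]].
Insert 7: appended to row 1. P = [[6, 7]].
Insert 3: 3 bumps 6 from row 1; 6 starts row 2. P = [[3, 7], [6]].
Insert 4: 4 bumps 7 from row 1; 7 appends to row 2. P = [[3, 4], [6, 7]].
Insert 1: 1 bumps 3 from row 1; 3 bumps 6 from row 2; 6 starts row 3. P = [[1, 4], [3, 7], [6]].
Insert 2: 2 bumps 4 from row 1; 4 bumps 7 from row 2; 7 appends to row 3. P = [[1, 2], [3, 4], [6, 7]].
Insert 5: appended to row 1. P = [[1, 2, 5], [3, 4], [6, 7]].

So P = [[1, 2, 5], [3, 4], [6, 7]].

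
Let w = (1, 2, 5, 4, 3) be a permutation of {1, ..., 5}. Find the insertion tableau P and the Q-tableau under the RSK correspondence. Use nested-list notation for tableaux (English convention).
P = [[1, 2, 3], [4], [5]], Q = [[1, 2, 3], [4], [5]]

Insert each entry of the permutation into P by Schensted row insertion, recording in Q the position of each new cell.

After inserting 1: P = [[1]].
After inserting 2: P = [[1, 2]].
After inserting 5: P = [[1, 2, 5]].
After inserting 4: P = [[1, 2, 4], [5]].
After inserting 3: P = [[1, 2, 3], [4], [5]].

So P = [[1, 2, 3], [4], [5]], Q = [[1, 2, 3], [4], [5]].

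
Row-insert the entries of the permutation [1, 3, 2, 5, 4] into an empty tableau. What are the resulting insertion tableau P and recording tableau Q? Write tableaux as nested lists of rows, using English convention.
P = [[1, 2, 4], [3, 5]], Q = [[1, 2, 4], [3, 5]]

Insert each entry of the permutation into P by Schensted row insertion, recording in Q the position of each new cell.

Insert 1: appended to row 1. P = [[1]].
Insert 3: appended to row 1. P = [[1, 3]].
Insert 2: 2 bumps 3 from row 1; 3 starts row 2. P = [[1, 2], [3]].
Insert 5: appended to row 1. P = [[1, 2, 5], [3]].
Insert 4: 4 bumps 5 from row 1; 5 appends to row 2. P = [[1, 2, 4], [3, 5]].

So P = [[1, 2, 4], [3, 5]], Q = [[1, 2, 4], [3, 5]].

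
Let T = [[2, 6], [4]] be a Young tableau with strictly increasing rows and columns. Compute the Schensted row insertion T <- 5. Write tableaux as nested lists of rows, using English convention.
In row 1, 5 replaces 6 (the leftmost entry greater than 5); 6 is bumped to row 2. 6 is appended to row 2. The new tableau is [[2, 5], [4, 6]].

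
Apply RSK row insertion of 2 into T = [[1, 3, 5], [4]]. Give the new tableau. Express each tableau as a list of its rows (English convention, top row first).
[[1, 2, 5], [3], [4]]

In row 1, 2 replaces 3 (the leftmost entry greater than 2); 3 is bumped to row 2. In row 2, 3 replaces 4 (the leftmost entry greater than 3); 4 is bumped to row 3. 4 starts a new row 3. The new tableau is [[1, 2, 5], [3], [4]].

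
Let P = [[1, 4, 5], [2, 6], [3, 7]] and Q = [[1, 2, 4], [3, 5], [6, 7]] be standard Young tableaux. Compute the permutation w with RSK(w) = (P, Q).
Reverse the RSK construction: for i from n down to 1, find the cell of Q containing i, remove the entry at that cell from P, and reverse-bump it up through P; the value ejected from row 1 is w(i).

Step i=7: Q has 7 at row 3, column 2; remove 7 from row 3 of P and reverse-bump: 7 enters row 2 and ejects 6; 6 enters row 1 and ejects 5. So w(7) = 5. P is now [[1, 4, 6], [2, 7], [3]].
Step i=6: Q has 6 at row 3, column 1; remove 3 from row 3 of P and reverse-bump: 3 enters row 2 and ejects 2; 2 enters row 1 and ejects 1. So w(6) = 1. P is now [[2, 4, 6], [3, 7]].
Step i=5: Q has 5 at row 2, column 2; remove 7 from row 2 of P and reverse-bump: 7 enters row 1 and ejects 6. So w(5) = 6. P is now [[2, 4, 7], [3]].
Step i=4: Q has 4 at row 1, column 3; remove that cell from P, ejecting 7. So w(4) = 7. P is now [[2, 4], [3]].
Step i=3: Q has 3 at row 2, column 1; remove 3 from row 2 of P and reverse-bump: 3 enters row 1 and ejects 2. So w(3) = 2. P is now [[3, 4]].
Step i=2: Q has 2 at row 1, column 2; remove that cell from P, ejecting 4. So w(2) = 4. P is now [[3]].
Step i=1: Q has 1 at row 1, column 1; remove that cell from P, ejecting 3. So w(1) = 3. P is now [].

So w = 3 4 2 7 6 1 5.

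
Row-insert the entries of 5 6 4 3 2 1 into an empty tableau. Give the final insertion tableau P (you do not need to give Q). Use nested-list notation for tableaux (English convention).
P = [[1, 6], [2], [3], [4], [5]]

Insert 5: appended to row 1. P = [[5]].
Insert 6: appended to row 1. P = [[5, 6]].
Insert 4: 4 bumps 5 from row 1; 5 starts row 2. P = [[4, 6], [5]].
Insert 3: 3 bumps 4 from row 1; 4 bumps 5 from row 2; 5 starts row 3. P = [[3, 6], [4], [5]].
Insert 2: 2 bumps 3 from row 1; 3 bumps 4 from row 2; 4 bumps 5 from row 3; 5 starts row 4. P = [[2, 6], [3], [4], [5]].
Insert 1: 1 bumps 2 from row 1; 2 bumps 3 from row 2; 3 bumps 4 from row 3; 4 bumps 5 from row 4; 5 starts row 5. P = [[1, 6], [2], [3], [4], [5]].

So P = [[1, 6], [2], [3], [4], [5]].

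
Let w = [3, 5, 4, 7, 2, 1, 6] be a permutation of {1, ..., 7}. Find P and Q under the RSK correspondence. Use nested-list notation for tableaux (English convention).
Insert each entry of the permutation into P by Schensted row insertion, recording in Q the position of each new cell.

Insert 3: appended to row 1. P = [[3]].
Insert 5: appended to row 1. P = [[3, 5]].
Insert 4: 4 bumps 5 from row 1; 5 starts row 2. P = [[3, 4], [5]].
Insert 7: appended to row 1. P = [[3, 4, 7], [5]].
Insert 2: 2 bumps 3 from row 1; 3 bumps 5 from row 2; 5 starts row 3. P = [[2, 4, 7], [3], [5]].
Insert 1: 1 bumps 2 from row 1; 2 bumps 3 from row 2; 3 bumps 5 from row 3; 5 starts row 4. P = [[1, 4, 7], [2], [3], [5]].
Insert 6: 6 bumps 7 from row 1; 7 appends to row 2. P = [[1, 4, 6], [2, 7], [3], [5]].

So P = [[1, 4, 6], [2, 7], [3], [5]], Q = [[1, 2, 4], [3, 7], [5], [6]].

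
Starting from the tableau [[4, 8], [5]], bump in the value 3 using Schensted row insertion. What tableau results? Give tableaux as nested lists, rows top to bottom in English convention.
In row 1, 3 replaces 4 (the leftmost entry greater than 3); 4 is bumped to row 2. In row 2, 4 replaces 5 (the leftmost entry greater than 4); 5 is bumped to row 3. 5 starts a new row 3. The new tableau is [[3, 8], [4], [5]].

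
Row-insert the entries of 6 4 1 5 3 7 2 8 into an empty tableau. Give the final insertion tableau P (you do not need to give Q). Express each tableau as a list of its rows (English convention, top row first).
After inserting 6: P = [[6]].
After inserting 4: P = [[4], [6]].
After inserting 1: P = [[1], [4], [6]].
After inserting 5: P = [[1, 5], [4], [6]].
After inserting 3: P = [[1, 3], [4, 5], [6]].
After inserting 7: P = [[1, 3, 7], [4, 5], [6]].
After inserting 2: P = [[1, 2, 7], [3, 5], [4], [6]].
After inserting 8: P = [[1, 2, 7, 8], [3, 5], [4], [6]].

So P = [[1, 2, 7, 8], [3, 5], [4], [6]].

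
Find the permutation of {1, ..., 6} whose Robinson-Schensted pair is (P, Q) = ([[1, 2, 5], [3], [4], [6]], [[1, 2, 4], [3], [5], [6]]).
1 6 4 5 3 2

Reverse the RSK construction: for i from n down to 1, find the cell of Q containing i, remove the entry at that cell from P, and reverse-bump it up through P; the value ejected from row 1 is w(i).

Step i=6: Q has 6 at row 4, column 1; remove 6 from row 4 of P and reverse-bump: 6 enters row 3 and ejects 4; 4 enters row 2 and ejects 3; 3 enters row 1 and ejects 2. So w(6) = 2. P is now [[1, 3, 5], [4], [6]].
Step i=5: Q has 5 at row 3, column 1; remove 6 from row 3 of P and reverse-bump: 6 enters row 2 and ejects 4; 4 enters row 1 and ejects 3. So w(5) = 3. P is now [[1, 4, 5], [6]].
Step i=4: Q has 4 at row 1, column 3; remove that cell from P, ejecting 5. So w(4) = 5. P is now [[1, 4], [6]].
Step i=3: Q has 3 at row 2, column 1; remove 6 from row 2 of P and reverse-bump: 6 enters row 1 and ejects 4. So w(3) = 4. P is now [[1, 6]].
Step i=2: Q has 2 at row 1, column 2; remove that cell from P, ejecting 6. So w(2) = 6. P is now [[1]].
Step i=1: Q has 1 at row 1, column 1; remove that cell from P, ejecting 1. So w(1) = 1. P is now [].

So w = 1 6 4 5 3 2.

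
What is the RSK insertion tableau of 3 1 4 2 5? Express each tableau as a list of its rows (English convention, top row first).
P = [[1, 2, 5], [3, 4]]

Insert 3: appended to row 1. P = [[3]].
Insert 1: 1 bumps 3 from row 1; 3 starts row 2. P = [[1], [3]].
Insert 4: appended to row 1. P = [[1, 4], [3]].
Insert 2: 2 bumps 4 from row 1; 4 appends to row 2. P = [[1, 2], [3, 4]].
Insert 5: appended to row 1. P = [[1, 2, 5], [3, 4]].

So P = [[1, 2, 5], [3, 4]].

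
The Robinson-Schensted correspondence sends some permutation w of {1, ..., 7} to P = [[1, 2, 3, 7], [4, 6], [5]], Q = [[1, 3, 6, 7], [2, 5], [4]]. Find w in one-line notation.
5 4 6 1 2 3 7

Reverse the RSK construction: for i from n down to 1, find the cell of Q containing i, remove the entry at that cell from P, and reverse-bump it up through P; the value ejected from row 1 is w(i).

Step i=7: Q has 7 at row 1, column 4; remove that cell from P, ejecting 7. So w(7) = 7. P is now [[1, 2, 3], [4, 6], [5]].
Step i=6: Q has 6 at row 1, column 3; remove that cell from P, ejecting 3. So w(6) = 3. P is now [[1, 2], [4, 6], [5]].
Step i=5: Q has 5 at row 2, column 2; remove 6 from row 2 of P and reverse-bump: 6 enters row 1 and ejects 2. So w(5) = 2. P is now [[1, 6], [4], [5]].
Step i=4: Q has 4 at row 3, column 1; remove 5 from row 3 of P and reverse-bump: 5 enters row 2 and ejects 4; 4 enters row 1 and ejects 1. So w(4) = 1. P is now [[4, 6], [5]].
Step i=3: Q has 3 at row 1, column 2; remove that cell from P, ejecting 6. So w(3) = 6. P is now [[4], [5]].
Step i=2: Q has 2 at row 2, column 1; remove 5 from row 2 of P and reverse-bump: 5 enters row 1 and ejects 4. So w(2) = 4. P is now [[5]].
Step i=1: Q has 1 at row 1, column 1; remove that cell from P, ejecting 5. So w(1) = 5. P is now [].

So w = 5 4 6 1 2 3 7.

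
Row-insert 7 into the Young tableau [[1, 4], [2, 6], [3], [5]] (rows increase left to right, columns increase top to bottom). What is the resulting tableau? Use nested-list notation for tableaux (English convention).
[[1, 4, 7], [2, 6], [3], [5]]

7 is larger than every entry of row 1, so it is appended to row 1. The new tableau is [[1, 4, 7], [2, 6], [3], [5]].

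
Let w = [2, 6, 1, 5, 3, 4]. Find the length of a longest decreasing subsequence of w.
3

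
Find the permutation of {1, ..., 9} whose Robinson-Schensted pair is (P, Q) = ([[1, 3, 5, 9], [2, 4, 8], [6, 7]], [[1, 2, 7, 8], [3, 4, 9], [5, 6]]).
Reverse RSK: for i = n, n-1, ..., 1, locate i in Q, remove the corresponding corner cell from P, and reverse-bump its entry up through P; the value ejected from row 1 is w(i).

So w = 6 7 2 4 1 3 8 9 5.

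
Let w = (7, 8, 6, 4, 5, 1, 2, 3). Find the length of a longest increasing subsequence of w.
3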